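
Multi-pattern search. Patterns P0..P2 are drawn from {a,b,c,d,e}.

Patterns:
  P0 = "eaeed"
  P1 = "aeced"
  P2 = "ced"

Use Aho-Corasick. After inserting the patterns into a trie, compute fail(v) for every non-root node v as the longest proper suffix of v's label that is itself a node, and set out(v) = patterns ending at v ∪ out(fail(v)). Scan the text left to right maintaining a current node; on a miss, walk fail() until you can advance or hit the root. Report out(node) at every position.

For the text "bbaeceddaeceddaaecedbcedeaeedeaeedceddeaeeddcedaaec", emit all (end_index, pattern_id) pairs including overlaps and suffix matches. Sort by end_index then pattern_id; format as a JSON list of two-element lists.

Build:
Trie (insert patterns):
  0='ε' goto a→6 c→11 e→1
  1='e' goto a→2
  2='ea' goto e→3
  3='eae' goto e→4
  4='eaee' goto d→5
  5='eaeed' goto ·  ←P0
  6='a' goto e→7
  7='ae' goto c→8
  8='aec' goto e→9
  9='aece' goto d→10
  10='aeced' goto ·  ←P1
  11='c' goto e→12
  12='ce' goto d→13
  13='ced' goto ·  ←P2

BFS fail/out derivation:
  fail(1) 'e': from fail(0)=0 chase 'e': 0 ⇒ 0;  out=∅∪out(0)=∅
  fail(6) 'a': from fail(0)=0 chase 'a': 0 ⇒ 0;  out=∅∪out(0)=∅
  fail(11) 'c': from fail(0)=0 chase 'c': 0 ⇒ 0;  out=∅∪out(0)=∅
  fail(2) 'ea': from fail(1)=0 chase 'a': 0 ⇒ 6;  out=∅∪out(6)=∅
  fail(7) 'ae': from fail(6)=0 chase 'e': 0 ⇒ 1;  out=∅∪out(1)=∅
  fail(12) 'ce': from fail(11)=0 chase 'e': 0 ⇒ 1;  out=∅∪out(1)=∅
  fail(3) 'eae': from fail(2)=6 chase 'e': 6 ⇒ 7;  out=∅∪out(7)=∅
  fail(8) 'aec': from fail(7)=1 chase 'c': 1→0 ⇒ 11;  out=∅∪out(11)=∅
  fail(13) 'ced': from fail(12)=1 chase 'd': 1→0 ⇒ 0;  out={2}∪out(0)={2}
  fail(4) 'eaee': from fail(3)=7 chase 'e': 7→1→0 ⇒ 1;  out=∅∪out(1)=∅
  fail(9) 'aece': from fail(8)=11 chase 'e': 11 ⇒ 12;  out=∅∪out(12)=∅
  fail(5) 'eaeed': from fail(4)=1 chase 'd': 1→0 ⇒ 0;  out={0}∪out(0)={0}
  fail(10) 'aeced': from fail(9)=12 chase 'd': 12 ⇒ 13;  out={1}∪out(13)={1,2}

Scan:
i=0 'b': node 0→0
i=1 'b': node 0→0
i=2 'a': node 0→6
i=3 'e': node 6→7
i=4 'c': node 7→8
i=5 'e': node 8→9
i=6 'd': node 9→10  ** P1@[2:6],P2@[4:6]
i=7 'd': node 10→0 (via fail)
i=8 'a': node 0→6
i=9 'e': node 6→7
i=10 'c': node 7→8
i=11 'e': node 8→9
i=12 'd': node 9→10  ** P1@[8:12],P2@[10:12]
i=13 'd': node 10→0 (via fail)
i=14 'a': node 0→6
i=15 'a': node 6→6 (via fail)
i=16 'e': node 6→7
i=17 'c': node 7→8
i=18 'e': node 8→9
i=19 'd': node 9→10  ** P1@[15:19],P2@[17:19]
i=20 'b': node 10→0 (via fail)
i=21 'c': node 0→11
i=22 'e': node 11→12
i=23 'd': node 12→13  ** P2@[21:23]
i=24 'e': node 13→1 (via fail)
i=25 'a': node 1→2
i=26 'e': node 2→3
i=27 'e': node 3→4
i=28 'd': node 4→5  ** P0@[24:28]
i=29 'e': node 5→1 (via fail)
i=30 'a': node 1→2
i=31 'e': node 2→3
i=32 'e': node 3→4
i=33 'd': node 4→5  ** P0@[29:33]
i=34 'c': node 5→11 (via fail)
i=35 'e': node 11→12
i=36 'd': node 12→13  ** P2@[34:36]
i=37 'd': node 13→0 (via fail)
i=38 'e': node 0→1
i=39 'a': node 1→2
i=40 'e': node 2→3
i=41 'e': node 3→4
i=42 'd': node 4→5  ** P0@[38:42]
i=43 'd': node 5→0 (via fail)
i=44 'c': node 0→11
i=45 'e': node 11→12
i=46 'd': node 12→13  ** P2@[44:46]
i=47 'a': node 13→6 (via fail)
i=48 'a': node 6→6 (via fail)
i=49 'e': node 6→7
i=50 'c': node 7→8

All matches (sorted): [[6,1],[6,2],[12,1],[12,2],[19,1],[19,2],[23,2],[28,0],[33,0],[36,2],[42,0],[46,2]]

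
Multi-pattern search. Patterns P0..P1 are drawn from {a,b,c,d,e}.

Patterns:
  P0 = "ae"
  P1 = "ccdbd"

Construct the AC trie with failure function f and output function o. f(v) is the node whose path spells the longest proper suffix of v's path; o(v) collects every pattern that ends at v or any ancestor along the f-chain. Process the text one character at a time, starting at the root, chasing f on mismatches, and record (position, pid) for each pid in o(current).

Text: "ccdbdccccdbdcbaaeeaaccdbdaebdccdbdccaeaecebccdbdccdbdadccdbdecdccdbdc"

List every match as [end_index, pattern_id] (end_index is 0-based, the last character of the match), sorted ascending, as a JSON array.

Build automaton:
Trie nodes:
  0='ε' goto a→1 c→3
  1='a' goto e→2
  2='ae' goto ·  ←P0
  3='c' goto c→4
  4='cc' goto d→5
  5='ccd' goto b→6
  6='ccdb' goto d→7
  7='ccdbd' goto ·  ←P1

BFS fail/out derivation:
  fail(1) 'a': from fail(0)=0 chase 'a': 0 ⇒ 0;  out=∅∪out(0)=∅
  fail(3) 'c': from fail(0)=0 chase 'c': 0 ⇒ 0;  out=∅∪out(0)=∅
  fail(2) 'ae': from fail(1)=0 chase 'e': 0 ⇒ 0;  out={0}∪out(0)={0}
  fail(4) 'cc': from fail(3)=0 chase 'c': 0 ⇒ 3;  out=∅∪out(3)=∅
  fail(5) 'ccd': from fail(4)=3 chase 'd': 3→0 ⇒ 0;  out=∅∪out(0)=∅
  fail(6) 'ccdb': from fail(5)=0 chase 'b': 0 ⇒ 0;  out=∅∪out(0)=∅
  fail(7) 'ccdbd': from fail(6)=0 chase 'd': 0 ⇒ 0;  out={1}∪out(0)={1}

Run:
[0] read 'c'  n0⇒n3
[1] read 'c'  n3⇒n4
[2] read 'd'  n4⇒n5
[3] read 'b'  n5⇒n6
[4] read 'd'  n6⇒n7  emit P1@[0:4]
[5] read 'c'  n7⇒n3 ·f
[6] read 'c'  n3⇒n4
[7] read 'c'  n4⇒n4 ·f
[8] read 'c'  n4⇒n4 ·f
[9] read 'd'  n4⇒n5
[10] read 'b'  n5⇒n6
[11] read 'd'  n6⇒n7  emit P1@[7:11]
[12] read 'c'  n7⇒n3 ·f
[13] read 'b'  n3⇒n0 ·f
[14] read 'a'  n0⇒n1
[15] read 'a'  n1⇒n1 ·f
[16] read 'e'  n1⇒n2  emit P0@[15:16]
[17] read 'e'  n2⇒n0 ·f
[18] read 'a'  n0⇒n1
[19] read 'a'  n1⇒n1 ·f
[20] read 'c'  n1⇒n3 ·f
[21] read 'c'  n3⇒n4
[22] read 'd'  n4⇒n5
[23] read 'b'  n5⇒n6
[24] read 'd'  n6⇒n7  emit P1@[20:24]
[25] read 'a'  n7⇒n1 ·f
[26] read 'e'  n1⇒n2  emit P0@[25:26]
[27] read 'b'  n2⇒n0 ·f
[28] read 'd'  n0⇒n0
[29] read 'c'  n0⇒n3
[30] read 'c'  n3⇒n4
[31] read 'd'  n4⇒n5
[32] read 'b'  n5⇒n6
[33] read 'd'  n6⇒n7  emit P1@[29:33]
[34] read 'c'  n7⇒n3 ·f
[35] read 'c'  n3⇒n4
[36] read 'a'  n4⇒n1 ·f
[37] read 'e'  n1⇒n2  emit P0@[36:37]
[38] read 'a'  n2⇒n1 ·f
[39] read 'e'  n1⇒n2  emit P0@[38:39]
[40] read 'c'  n2⇒n3 ·f
[41] read 'e'  n3⇒n0 ·f
[42] read 'b'  n0⇒n0
[43] read 'c'  n0⇒n3
[44] read 'c'  n3⇒n4
[45] read 'd'  n4⇒n5
[46] read 'b'  n5⇒n6
[47] read 'd'  n6⇒n7  emit P1@[43:47]
[48] read 'c'  n7⇒n3 ·f
[49] read 'c'  n3⇒n4
[50] read 'd'  n4⇒n5
[51] read 'b'  n5⇒n6
[52] read 'd'  n6⇒n7  emit P1@[48:52]
[53] read 'a'  n7⇒n1 ·f
[54] read 'd'  n1⇒n0 ·f
[55] read 'c'  n0⇒n3
[56] read 'c'  n3⇒n4
[57] read 'd'  n4⇒n5
[58] read 'b'  n5⇒n6
[59] read 'd'  n6⇒n7  emit P1@[55:59]
[60] read 'e'  n7⇒n0 ·f
[61] read 'c'  n0⇒n3
[62] read 'd'  n3⇒n0 ·f
[63] read 'c'  n0⇒n3
[64] read 'c'  n3⇒n4
[65] read 'd'  n4⇒n5
[66] read 'b'  n5⇒n6
[67] read 'd'  n6⇒n7  emit P1@[63:67]
[68] read 'c'  n7⇒n3 ·f

All matches (sorted): [[4,1],[11,1],[16,0],[24,1],[26,0],[33,1],[37,0],[39,0],[47,1],[52,1],[59,1],[67,1]]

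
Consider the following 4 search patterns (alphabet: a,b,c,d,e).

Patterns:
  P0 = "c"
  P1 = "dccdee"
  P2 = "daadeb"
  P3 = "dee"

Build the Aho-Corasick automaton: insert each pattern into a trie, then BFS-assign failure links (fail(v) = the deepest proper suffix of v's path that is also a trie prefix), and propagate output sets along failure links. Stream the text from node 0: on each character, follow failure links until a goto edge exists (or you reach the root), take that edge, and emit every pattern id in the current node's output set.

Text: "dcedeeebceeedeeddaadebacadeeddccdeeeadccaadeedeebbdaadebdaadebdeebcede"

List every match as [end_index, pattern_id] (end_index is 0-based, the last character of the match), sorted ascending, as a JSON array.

Build:
Trie nodes:
  0='ε' goto c→1 d→2
  1='c' goto ·  ←P0
  2='d' goto a→8 c→3 e→13
  3='dc' goto c→4
  4='dcc' goto d→5
  5='dccd' goto e→6
  6='dccde' goto e→7
  7='dccdee' goto ·  ←P1
  8='da' goto a→9
  9='daa' goto d→10
  10='daad' goto e→11
  11='daade' goto b→12
  12='daadeb' goto ·  ←P2
  13='de' goto e→14
  14='dee' goto ·  ←P3

BFS fail/out derivation:
  fail(1) 'c': from fail(0)=0 chase 'c': 0 ⇒ 0;  out={0}∪out(0)={0}
  fail(2) 'd': from fail(0)=0 chase 'd': 0 ⇒ 0;  out=∅∪out(0)=∅
  fail(3) 'dc': from fail(2)=0 chase 'c': 0 ⇒ 1;  out=∅∪out(1)={0}
  fail(8) 'da': from fail(2)=0 chase 'a': 0 ⇒ 0;  out=∅∪out(0)=∅
  fail(13) 'de': from fail(2)=0 chase 'e': 0 ⇒ 0;  out=∅∪out(0)=∅
  fail(4) 'dcc': from fail(3)=1 chase 'c': 1→0 ⇒ 1;  out=∅∪out(1)={0}
  fail(9) 'daa': from fail(8)=0 chase 'a': 0 ⇒ 0;  out=∅∪out(0)=∅
  fail(14) 'dee': from fail(13)=0 chase 'e': 0 ⇒ 0;  out={3}∪out(0)={3}
  fail(5) 'dccd': from fail(4)=1 chase 'd': 1→0 ⇒ 2;  out=∅∪out(2)=∅
  fail(10) 'daad': from fail(9)=0 chase 'd': 0 ⇒ 2;  out=∅∪out(2)=∅
  fail(6) 'dccde': from fail(5)=2 chase 'e': 2 ⇒ 13;  out=∅∪out(13)=∅
  fail(11) 'daade': from fail(10)=2 chase 'e': 2 ⇒ 13;  out=∅∪out(13)=∅
  fail(7) 'dccdee': from fail(6)=13 chase 'e': 13 ⇒ 14;  out={1}∪out(14)={1,3}
  fail(12) 'daadeb': from fail(11)=13 chase 'b': 13→0 ⇒ 0;  out={2}∪out(0)={2}

Scan:
[0] read 'd'  n0⇒n2
[1] read 'c'  n2⇒n3  → match P0@[1:1]
[2] read 'e'  n3⇒n0 (fail-walked)
[3] read 'd'  n0⇒n2
[4] read 'e'  n2⇒n13
[5] read 'e'  n13⇒n14  → match P3@[3:5]
[6] read 'e'  n14⇒n0 (fail-walked)
[7] read 'b'  n0⇒n0
[8] read 'c'  n0⇒n1  → match P0@[8:8]
[9] read 'e'  n1⇒n0 (fail-walked)
[10] read 'e'  n0⇒n0
[11] read 'e'  n0⇒n0
[12] read 'd'  n0⇒n2
[13] read 'e'  n2⇒n13
[14] read 'e'  n13⇒n14  → match P3@[12:14]
[15] read 'd'  n14⇒n2 (fail-walked)
[16] read 'd'  n2⇒n2 (fail-walked)
[17] read 'a'  n2⇒n8
[18] read 'a'  n8⇒n9
[19] read 'd'  n9⇒n10
[20] read 'e'  n10⇒n11
[21] read 'b'  n11⇒n12  → match P2@[16:21]
[22] read 'a'  n12⇒n0 (fail-walked)
[23] read 'c'  n0⇒n1  → match P0@[23:23]
[24] read 'a'  n1⇒n0 (fail-walked)
[25] read 'd'  n0⇒n2
[26] read 'e'  n2⇒n13
[27] read 'e'  n13⇒n14  → match P3@[25:27]
[28] read 'd'  n14⇒n2 (fail-walked)
[29] read 'd'  n2⇒n2 (fail-walked)
[30] read 'c'  n2⇒n3  → match P0@[30:30]
[31] read 'c'  n3⇒n4  → match P0@[31:31]
[32] read 'd'  n4⇒n5
[33] read 'e'  n5⇒n6
[34] read 'e'  n6⇒n7  → match P1@[29:34],P3@[32:34]
[35] read 'e'  n7⇒n0 (fail-walked)
[36] read 'a'  n0⇒n0
[37] read 'd'  n0⇒n2
[38] read 'c'  n2⇒n3  → match P0@[38:38]
[39] read 'c'  n3⇒n4  → match P0@[39:39]
[40] read 'a'  n4⇒n0 (fail-walked)
[41] read 'a'  n0⇒n0
[42] read 'd'  n0⇒n2
[43] read 'e'  n2⇒n13
[44] read 'e'  n13⇒n14  → match P3@[42:44]
[45] read 'd'  n14⇒n2 (fail-walked)
[46] read 'e'  n2⇒n13
[47] read 'e'  n13⇒n14  → match P3@[45:47]
[48] read 'b'  n14⇒n0 (fail-walked)
[49] read 'b'  n0⇒n0
[50] read 'd'  n0⇒n2
[51] read 'a'  n2⇒n8
[52] read 'a'  n8⇒n9
[53] read 'd'  n9⇒n10
[54] read 'e'  n10⇒n11
[55] read 'b'  n11⇒n12  → match P2@[50:55]
[56] read 'd'  n12⇒n2 (fail-walked)
[57] read 'a'  n2⇒n8
[58] read 'a'  n8⇒n9
[59] read 'd'  n9⇒n10
[60] read 'e'  n10⇒n11
[61] read 'b'  n11⇒n12  → match P2@[56:61]
[62] read 'd'  n12⇒n2 (fail-walked)
[63] read 'e'  n2⇒n13
[64] read 'e'  n13⇒n14  → match P3@[62:64]
[65] read 'b'  n14⇒n0 (fail-walked)
[66] read 'c'  n0⇒n1  → match P0@[66:66]
[67] read 'e'  n1⇒n0 (fail-walked)
[68] read 'd'  n0⇒n2
[69] read 'e'  n2⇒n13

Result: [[1,0],[5,3],[8,0],[14,3],[21,2],[23,0],[27,3],[30,0],[31,0],[34,1],[34,3],[38,0],[39,0],[44,3],[47,3],[55,2],[61,2],[64,3],[66,0]]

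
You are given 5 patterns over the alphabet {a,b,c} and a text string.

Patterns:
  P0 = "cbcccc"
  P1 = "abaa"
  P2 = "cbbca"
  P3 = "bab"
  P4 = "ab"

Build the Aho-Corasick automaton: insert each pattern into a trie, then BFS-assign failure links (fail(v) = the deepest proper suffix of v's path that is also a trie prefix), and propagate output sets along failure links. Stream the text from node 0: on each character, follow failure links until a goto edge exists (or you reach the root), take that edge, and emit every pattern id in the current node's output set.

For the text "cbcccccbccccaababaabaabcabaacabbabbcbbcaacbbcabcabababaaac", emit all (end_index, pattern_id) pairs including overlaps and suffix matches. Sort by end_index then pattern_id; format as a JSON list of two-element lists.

Build automaton:
Trie nodes:
  0='ε' goto a→7 b→14 c→1
  1='c' goto b→2
  2='cb' goto b→11 c→3
  3='cbc' goto c→4
  4='cbcc' goto c→5
  5='cbccc' goto c→6
  6='cbcccc' goto ·  ←P0
  7='a' goto b→8
  8='ab' goto a→9  ←P4
  9='aba' goto a→10
  10='abaa' goto ·  ←P1
  11='cbb' goto c→12
  12='cbbc' goto a→13
  13='cbbca' goto ·  ←P2
  14='b' goto a→15
  15='ba' goto b→16
  16='bab' goto ·  ←P3

BFS fail/out derivation:
  fail(1) 'c': from fail(0)=0 chase 'c': 0 ⇒ 0;  out=∅∪out(0)=∅
  fail(7) 'a': from fail(0)=0 chase 'a': 0 ⇒ 0;  out=∅∪out(0)=∅
  fail(14) 'b': from fail(0)=0 chase 'b': 0 ⇒ 0;  out=∅∪out(0)=∅
  fail(2) 'cb': from fail(1)=0 chase 'b': 0 ⇒ 14;  out=∅∪out(14)=∅
  fail(8) 'ab': from fail(7)=0 chase 'b': 0 ⇒ 14;  out={4}∪out(14)={4}
  fail(15) 'ba': from fail(14)=0 chase 'a': 0 ⇒ 7;  out=∅∪out(7)=∅
  fail(3) 'cbc': from fail(2)=14 chase 'c': 14→0 ⇒ 1;  out=∅∪out(1)=∅
  fail(9) 'aba': from fail(8)=14 chase 'a': 14 ⇒ 15;  out=∅∪out(15)=∅
  fail(11) 'cbb': from fail(2)=14 chase 'b': 14→0 ⇒ 14;  out=∅∪out(14)=∅
  fail(16) 'bab': from fail(15)=7 chase 'b': 7 ⇒ 8;  out={3}∪out(8)={3,4}
  fail(4) 'cbcc': from fail(3)=1 chase 'c': 1→0 ⇒ 1;  out=∅∪out(1)=∅
  fail(10) 'abaa': from fail(9)=15 chase 'a': 15→7→0 ⇒ 7;  out={1}∪out(7)={1}
  fail(12) 'cbbc': from fail(11)=14 chase 'c': 14→0 ⇒ 1;  out=∅∪out(1)=∅
  fail(5) 'cbccc': from fail(4)=1 chase 'c': 1→0 ⇒ 1;  out=∅∪out(1)=∅
  fail(13) 'cbbca': from fail(12)=1 chase 'a': 1→0 ⇒ 7;  out={2}∪out(7)={2}
  fail(6) 'cbcccc': from fail(5)=1 chase 'c': 1→0 ⇒ 1;  out={0}∪out(1)={0}

Run:
pos 0 'c': at 1
pos 1 'b': at 2
pos 2 'c': at 3
pos 3 'c': at 4
pos 4 'c': at 5
pos 5 'c': at 6  → match P0@[0:5]
pos 6 'c': at 1 (via fail)
pos 7 'b': at 2
pos 8 'c': at 3
pos 9 'c': at 4
pos 10 'c': at 5
pos 11 'c': at 6  → match P0@[6:11]
pos 12 'a': at 7 (via fail)
pos 13 'a': at 7 (via fail)
pos 14 'b': at 8  → match P4@[13:14]
pos 15 'a': at 9
pos 16 'b': at 16 (via fail)  → match P3@[14:16],P4@[15:16]
pos 17 'a': at 9 (via fail)
pos 18 'a': at 10  → match P1@[15:18]
pos 19 'b': at 8 (via fail)  → match P4@[18:19]
pos 20 'a': at 9
pos 21 'a': at 10  → match P1@[18:21]
pos 22 'b': at 8 (via fail)  → match P4@[21:22]
pos 23 'c': at 1 (via fail)
pos 24 'a': at 7 (via fail)
pos 25 'b': at 8  → match P4@[24:25]
pos 26 'a': at 9
pos 27 'a': at 10  → match P1@[24:27]
pos 28 'c': at 1 (via fail)
pos 29 'a': at 7 (via fail)
pos 30 'b': at 8  → match P4@[29:30]
pos 31 'b': at 14 (via fail)
pos 32 'a': at 15
pos 33 'b': at 16  → match P3@[31:33],P4@[32:33]
pos 34 'b': at 14 (via fail)
pos 35 'c': at 1 (via fail)
pos 36 'b': at 2
pos 37 'b': at 11
pos 38 'c': at 12
pos 39 'a': at 13  → match P2@[35:39]
pos 40 'a': at 7 (via fail)
pos 41 'c': at 1 (via fail)
pos 42 'b': at 2
pos 43 'b': at 11
pos 44 'c': at 12
pos 45 'a': at 13  → match P2@[41:45]
pos 46 'b': at 8 (via fail)  → match P4@[45:46]
pos 47 'c': at 1 (via fail)
pos 48 'a': at 7 (via fail)
pos 49 'b': at 8  → match P4@[48:49]
pos 50 'a': at 9
pos 51 'b': at 16 (via fail)  → match P3@[49:51],P4@[50:51]
pos 52 'a': at 9 (via fail)
pos 53 'b': at 16 (via fail)  → match P3@[51:53],P4@[52:53]
pos 54 'a': at 9 (via fail)
pos 55 'a': at 10  → match P1@[52:55]
pos 56 'a': at 7 (via fail)
pos 57 'c': at 1 (via fail)

All matches (sorted): [[5,0],[11,0],[14,4],[16,3],[16,4],[18,1],[19,4],[21,1],[22,4],[25,4],[27,1],[30,4],[33,3],[33,4],[39,2],[45,2],[46,4],[49,4],[51,3],[51,4],[53,3],[53,4],[55,1]]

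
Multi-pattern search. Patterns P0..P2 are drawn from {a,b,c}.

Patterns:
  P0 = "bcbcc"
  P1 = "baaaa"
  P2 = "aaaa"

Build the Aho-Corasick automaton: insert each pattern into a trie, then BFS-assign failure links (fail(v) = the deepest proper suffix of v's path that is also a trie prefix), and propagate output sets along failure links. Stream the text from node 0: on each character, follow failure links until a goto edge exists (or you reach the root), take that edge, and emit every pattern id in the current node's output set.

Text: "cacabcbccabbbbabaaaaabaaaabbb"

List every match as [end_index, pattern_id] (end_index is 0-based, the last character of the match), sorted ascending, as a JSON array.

Construct AC machine:
Trie (insert patterns):
  0='ε' goto a→10 b→1
  1='b' goto a→6 c→2
  2='bc' goto b→3
  3='bcb' goto c→4
  4='bcbc' goto c→5
  5='bcbcc' goto ·  ←P0
  6='ba' goto a→7
  7='baa' goto a→8
  8='baaa' goto a→9
  9='baaaa' goto ·  ←P1
  10='a' goto a→11
  11='aa' goto a→12
  12='aaa' goto a→13
  13='aaaa' goto ·  ←P2

BFS fail/out derivation:
  n1('b'): parent n0 fail=0; on 'b' 0 → fail=0;  out ∅∪∅=∅
  n10('a'): parent n0 fail=0; on 'a' 0 → fail=0;  out ∅∪∅=∅
  n2('bc'): parent n1 fail=0; on 'c' 0 → fail=0;  out ∅∪∅=∅
  n6('ba'): parent n1 fail=0; on 'a' 0 → fail=10;  out ∅∪∅=∅
  n11('aa'): parent n10 fail=0; on 'a' 0 → fail=10;  out ∅∪∅=∅
  n3('bcb'): parent n2 fail=0; on 'b' 0 → fail=1;  out ∅∪∅=∅
  n7('baa'): parent n6 fail=10; on 'a' 10 → fail=11;  out ∅∪∅=∅
  n12('aaa'): parent n11 fail=10; on 'a' 10 → fail=11;  out ∅∪∅=∅
  n4('bcbc'): parent n3 fail=1; on 'c' 1 → fail=2;  out ∅∪∅=∅
  n8('baaa'): parent n7 fail=11; on 'a' 11 → fail=12;  out ∅∪∅=∅
  n13('aaaa'): parent n12 fail=11; on 'a' 11 → fail=12;  out {2}∪∅={2}
  n5('bcbcc'): parent n4 fail=2; on 'c' 2→0 → fail=0;  out {0}∪∅={0}
  n9('baaaa'): parent n8 fail=12; on 'a' 12 → fail=13;  out {1}∪{2}={1,2}

Text stream:
[0] read 'c'  n0⇒n0
[1] read 'a'  n0⇒n10
[2] read 'c'  n10⇒n0 (via fail)
[3] read 'a'  n0⇒n10
[4] read 'b'  n10⇒n1 (via fail)
[5] read 'c'  n1⇒n2
[6] read 'b'  n2⇒n3
[7] read 'c'  n3⇒n4
[8] read 'c'  n4⇒n5  emit P0@[4:8]
[9] read 'a'  n5⇒n10 (via fail)
[10] read 'b'  n10⇒n1 (via fail)
[11] read 'b'  n1⇒n1 (via fail)
[12] read 'b'  n1⇒n1 (via fail)
[13] read 'b'  n1⇒n1 (via fail)
[14] read 'a'  n1⇒n6
[15] read 'b'  n6⇒n1 (via fail)
[16] read 'a'  n1⇒n6
[17] read 'a'  n6⇒n7
[18] read 'a'  n7⇒n8
[19] read 'a'  n8⇒n9  emit P1@[15:19],P2@[16:19]
[20] read 'a'  n9⇒n13 (via fail)  emit P2@[17:20]
[21] read 'b'  n13⇒n1 (via fail)
[22] read 'a'  n1⇒n6
[23] read 'a'  n6⇒n7
[24] read 'a'  n7⇒n8
[25] read 'a'  n8⇒n9  emit P1@[21:25],P2@[22:25]
[26] read 'b'  n9⇒n1 (via fail)
[27] read 'b'  n1⇒n1 (via fail)
[28] read 'b'  n1⇒n1 (via fail)

Matches: [[8,0],[19,1],[19,2],[20,2],[25,1],[25,2]]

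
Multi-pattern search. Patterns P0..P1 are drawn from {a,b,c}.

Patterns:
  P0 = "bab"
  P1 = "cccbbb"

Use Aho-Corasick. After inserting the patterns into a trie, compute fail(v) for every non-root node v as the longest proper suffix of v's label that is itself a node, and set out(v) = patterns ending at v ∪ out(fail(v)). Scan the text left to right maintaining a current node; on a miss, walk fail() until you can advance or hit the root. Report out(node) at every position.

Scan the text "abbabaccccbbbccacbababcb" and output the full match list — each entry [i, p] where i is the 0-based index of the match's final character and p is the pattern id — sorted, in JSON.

Build:
Trie (insert patterns):
  0='ε' goto b→1 c→4
  1='b' goto a→2
  2='ba' goto b→3
  3='bab' goto ·  ←P0
  4='c' goto c→5
  5='cc' goto c→6
  6='ccc' goto b→7
  7='cccb' goto b→8
  8='cccbb' goto b→9
  9='cccbbb' goto ·  ←P1

BFS fail/out derivation:
  fail(1) 'b': from fail(0)=0 chase 'b': 0 ⇒ 0;  out=∅∪out(0)=∅
  fail(4) 'c': from fail(0)=0 chase 'c': 0 ⇒ 0;  out=∅∪out(0)=∅
  fail(2) 'ba': from fail(1)=0 chase 'a': 0 ⇒ 0;  out=∅∪out(0)=∅
  fail(5) 'cc': from fail(4)=0 chase 'c': 0 ⇒ 4;  out=∅∪out(4)=∅
  fail(3) 'bab': from fail(2)=0 chase 'b': 0 ⇒ 1;  out={0}∪out(1)={0}
  fail(6) 'ccc': from fail(5)=4 chase 'c': 4 ⇒ 5;  out=∅∪out(5)=∅
  fail(7) 'cccb': from fail(6)=5 chase 'b': 5→4→0 ⇒ 1;  out=∅∪out(1)=∅
  fail(8) 'cccbb': from fail(7)=1 chase 'b': 1→0 ⇒ 1;  out=∅∪out(1)=∅
  fail(9) 'cccbbb': from fail(8)=1 chase 'b': 1→0 ⇒ 1;  out={1}∪out(1)={1}

Text stream:
pos 0 'a': at 0
pos 1 'b': at 1
pos 2 'b': at 1 ·f
pos 3 'a': at 2
pos 4 'b': at 3  → match P0@[2:4]
pos 5 'a': at 2 ·f
pos 6 'c': at 4 ·f
pos 7 'c': at 5
pos 8 'c': at 6
pos 9 'c': at 6 ·f
pos 10 'b': at 7
pos 11 'b': at 8
pos 12 'b': at 9  → match P1@[7:12]
pos 13 'c': at 4 ·f
pos 14 'c': at 5
pos 15 'a': at 0 ·f
pos 16 'c': at 4
pos 17 'b': at 1 ·f
pos 18 'a': at 2
pos 19 'b': at 3  → match P0@[17:19]
pos 20 'a': at 2 ·f
pos 21 'b': at 3  → match P0@[19:21]
pos 22 'c': at 4 ·f
pos 23 'b': at 1 ·f

Result: [[4,0],[12,1],[19,0],[21,0]]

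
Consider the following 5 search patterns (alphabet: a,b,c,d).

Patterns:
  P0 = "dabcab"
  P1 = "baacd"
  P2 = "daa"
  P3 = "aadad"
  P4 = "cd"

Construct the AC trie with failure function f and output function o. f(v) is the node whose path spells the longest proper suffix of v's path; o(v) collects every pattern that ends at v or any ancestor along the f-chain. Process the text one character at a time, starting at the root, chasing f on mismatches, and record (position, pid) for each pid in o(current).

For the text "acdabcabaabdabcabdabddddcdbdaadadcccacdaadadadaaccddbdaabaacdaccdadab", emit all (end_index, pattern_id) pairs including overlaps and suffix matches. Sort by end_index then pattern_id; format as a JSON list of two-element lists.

Construct AC machine:
Trie (insert patterns):
  n0 'ε': a→13 b→7 c→18 d→1
  n1 'd': a→2
  n2 'da': a→12 b→3
  n3 'dab': c→4
  n4 'dabc': a→5
  n5 'dabca': b→6
  n6 'dabcab': ·  [P0 ends]
  n7 'b': a→8
  n8 'ba': a→9
  n9 'baa': c→10
  n10 'baac': d→11
  n11 'baacd': ·  [P1 ends]
  n12 'daa': ·  [P2 ends]
  n13 'a': a→14
  n14 'aa': d→15
  n15 'aad': a→16
  n16 'aada': d→17
  n17 'aadad': ·  [P3 ends]
  n18 'c': d→19
  n19 'cd': ·  [P4 ends]

Failure links (BFS by depth):
  fail(1) 'd': from fail(0)=0 chase 'd': 0 ⇒ 0;  out=∅∪out(0)=∅
  fail(7) 'b': from fail(0)=0 chase 'b': 0 ⇒ 0;  out=∅∪out(0)=∅
  fail(13) 'a': from fail(0)=0 chase 'a': 0 ⇒ 0;  out=∅∪out(0)=∅
  fail(18) 'c': from fail(0)=0 chase 'c': 0 ⇒ 0;  out=∅∪out(0)=∅
  fail(2) 'da': from fail(1)=0 chase 'a': 0 ⇒ 13;  out=∅∪out(13)=∅
  fail(8) 'ba': from fail(7)=0 chase 'a': 0 ⇒ 13;  out=∅∪out(13)=∅
  fail(14) 'aa': from fail(13)=0 chase 'a': 0 ⇒ 13;  out=∅∪out(13)=∅
  fail(19) 'cd': from fail(18)=0 chase 'd': 0 ⇒ 1;  out={4}∪out(1)={4}
  fail(3) 'dab': from fail(2)=13 chase 'b': 13→0 ⇒ 7;  out=∅∪out(7)=∅
  fail(9) 'baa': from fail(8)=13 chase 'a': 13 ⇒ 14;  out=∅∪out(14)=∅
  fail(12) 'daa': from fail(2)=13 chase 'a': 13 ⇒ 14;  out={2}∪out(14)={2}
  fail(15) 'aad': from fail(14)=13 chase 'd': 13→0 ⇒ 1;  out=∅∪out(1)=∅
  fail(4) 'dabc': from fail(3)=7 chase 'c': 7→0 ⇒ 18;  out=∅∪out(18)=∅
  fail(10) 'baac': from fail(9)=14 chase 'c': 14→13→0 ⇒ 18;  out=∅∪out(18)=∅
  fail(16) 'aada': from fail(15)=1 chase 'a': 1 ⇒ 2;  out=∅∪out(2)=∅
  fail(5) 'dabca': from fail(4)=18 chase 'a': 18→0 ⇒ 13;  out=∅∪out(13)=∅
  fail(11) 'baacd': from fail(10)=18 chase 'd': 18 ⇒ 19;  out={1}∪out(19)={1,4}
  fail(17) 'aadad': from fail(16)=2 chase 'd': 2→13→0 ⇒ 1;  out={3}∪out(1)={3}
  fail(6) 'dabcab': from fail(5)=13 chase 'b': 13→0 ⇒ 7;  out={0}∪out(7)={0}

Run:
pos 0 'a': at 13
pos 1 'c': at 18 ·f
pos 2 'd': at 19  emit P4@[1:2]
pos 3 'a': at 2 ·f
pos 4 'b': at 3
pos 5 'c': at 4
pos 6 'a': at 5
pos 7 'b': at 6  emit P0@[2:7]
pos 8 'a': at 8 ·f
pos 9 'a': at 9
pos 10 'b': at 7 ·f
pos 11 'd': at 1 ·f
pos 12 'a': at 2
pos 13 'b': at 3
pos 14 'c': at 4
pos 15 'a': at 5
pos 16 'b': at 6  emit P0@[11:16]
pos 17 'd': at 1 ·f
pos 18 'a': at 2
pos 19 'b': at 3
pos 20 'd': at 1 ·f
pos 21 'd': at 1 ·f
pos 22 'd': at 1 ·f
pos 23 'd': at 1 ·f
pos 24 'c': at 18 ·f
pos 25 'd': at 19  emit P4@[24:25]
pos 26 'b': at 7 ·f
pos 27 'd': at 1 ·f
pos 28 'a': at 2
pos 29 'a': at 12  emit P2@[27:29]
pos 30 'd': at 15 ·f
pos 31 'a': at 16
pos 32 'd': at 17  emit P3@[28:32]
pos 33 'c': at 18 ·f
pos 34 'c': at 18 ·f
pos 35 'c': at 18 ·f
pos 36 'a': at 13 ·f
pos 37 'c': at 18 ·f
pos 38 'd': at 19  emit P4@[37:38]
pos 39 'a': at 2 ·f
pos 40 'a': at 12  emit P2@[38:40]
pos 41 'd': at 15 ·f
pos 42 'a': at 16
pos 43 'd': at 17  emit P3@[39:43]
pos 44 'a': at 2 ·f
pos 45 'd': at 1 ·f
pos 46 'a': at 2
pos 47 'a': at 12  emit P2@[45:47]
pos 48 'c': at 18 ·f
pos 49 'c': at 18 ·f
pos 50 'd': at 19  emit P4@[49:50]
pos 51 'd': at 1 ·f
pos 52 'b': at 7 ·f
pos 53 'd': at 1 ·f
pos 54 'a': at 2
pos 55 'a': at 12  emit P2@[53:55]
pos 56 'b': at 7 ·f
pos 57 'a': at 8
pos 58 'a': at 9
pos 59 'c': at 10
pos 60 'd': at 11  emit P1@[56:60],P4@[59:60]
pos 61 'a': at 2 ·f
pos 62 'c': at 18 ·f
pos 63 'c': at 18 ·f
pos 64 'd': at 19  emit P4@[63:64]
pos 65 'a': at 2 ·f
pos 66 'd': at 1 ·f
pos 67 'a': at 2
pos 68 'b': at 3

Result: [[2,4],[7,0],[16,0],[25,4],[29,2],[32,3],[38,4],[40,2],[43,3],[47,2],[50,4],[55,2],[60,1],[60,4],[64,4]]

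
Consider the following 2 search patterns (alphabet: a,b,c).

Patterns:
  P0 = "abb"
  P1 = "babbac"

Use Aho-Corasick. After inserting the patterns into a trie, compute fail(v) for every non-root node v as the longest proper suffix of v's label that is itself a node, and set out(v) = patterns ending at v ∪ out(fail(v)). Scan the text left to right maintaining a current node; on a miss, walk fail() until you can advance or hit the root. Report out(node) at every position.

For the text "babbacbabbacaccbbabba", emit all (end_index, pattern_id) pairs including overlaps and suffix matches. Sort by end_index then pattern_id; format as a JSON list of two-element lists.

Build automaton:
Trie nodes:
  n0 'ε': a→1 b→4
  n1 'a': b→2
  n2 'ab': b→3
  n3 'abb': ·  ←P0
  n4 'b': a→5
  n5 'ba': b→6
  n6 'bab': b→7
  n7 'babb': a→8
  n8 'babba': c→9
  n9 'babbac': ·  ←P1

Failure links (BFS by depth):
  n1('a'): parent n0 fail=0; on 'a' 0 → fail=0;  out ∅∪∅=∅
  n4('b'): parent n0 fail=0; on 'b' 0 → fail=0;  out ∅∪∅=∅
  n2('ab'): parent n1 fail=0; on 'b' 0 → fail=4;  out ∅∪∅=∅
  n5('ba'): parent n4 fail=0; on 'a' 0 → fail=1;  out ∅∪∅=∅
  n3('abb'): parent n2 fail=4; on 'b' 4→0 → fail=4;  out {0}∪∅={0}
  n6('bab'): parent n5 fail=1; on 'b' 1 → fail=2;  out ∅∪∅=∅
  n7('babb'): parent n6 fail=2; on 'b' 2 → fail=3;  out ∅∪{0}={0}
  n8('babba'): parent n7 fail=3; on 'a' 3→4 → fail=5;  out ∅∪∅=∅
  n9('babbac'): parent n8 fail=5; on 'c' 5→1→0 → fail=0;  out {1}∪∅={1}

Text stream:
[0] read 'b'  n0⇒n4
[1] read 'a'  n4⇒n5
[2] read 'b'  n5⇒n6
[3] read 'b'  n6⇒n7  emit P0@[1:3]
[4] read 'a'  n7⇒n8
[5] read 'c'  n8⇒n9  emit P1@[0:5]
[6] read 'b'  n9⇒n4 ·f
[7] read 'a'  n4⇒n5
[8] read 'b'  n5⇒n6
[9] read 'b'  n6⇒n7  emit P0@[7:9]
[10] read 'a'  n7⇒n8
[11] read 'c'  n8⇒n9  emit P1@[6:11]
[12] read 'a'  n9⇒n1 ·f
[13] read 'c'  n1⇒n0 ·f
[14] read 'c'  n0⇒n0
[15] read 'b'  n0⇒n4
[16] read 'b'  n4⇒n4 ·f
[17] read 'a'  n4⇒n5
[18] read 'b'  n5⇒n6
[19] read 'b'  n6⇒n7  emit P0@[17:19]
[20] read 'a'  n7⇒n8

Matches: [[3,0],[5,1],[9,0],[11,1],[19,0]]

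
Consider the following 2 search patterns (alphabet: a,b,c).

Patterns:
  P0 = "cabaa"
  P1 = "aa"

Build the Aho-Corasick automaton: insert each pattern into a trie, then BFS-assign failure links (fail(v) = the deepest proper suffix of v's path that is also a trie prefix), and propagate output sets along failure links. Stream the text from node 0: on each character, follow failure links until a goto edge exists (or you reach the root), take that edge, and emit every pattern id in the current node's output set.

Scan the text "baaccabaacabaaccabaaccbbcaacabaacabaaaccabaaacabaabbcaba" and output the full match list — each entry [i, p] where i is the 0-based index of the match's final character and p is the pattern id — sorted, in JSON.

Build:
Trie (insert patterns):
  n0 'ε': a→6 c→1
  n1 'c': a→2
  n2 'ca': b→3
  n3 'cab': a→4
  n4 'caba': a→5
  n5 'cabaa': ·  [P0 ends]
  n6 'a': a→7
  n7 'aa': ·  [P1 ends]

Failure links (BFS by depth):
  n1('c'): parent n0 fail=0; on 'c' 0 → fail=0;  out ∅∪∅=∅
  n6('a'): parent n0 fail=0; on 'a' 0 → fail=0;  out ∅∪∅=∅
  n2('ca'): parent n1 fail=0; on 'a' 0 → fail=6;  out ∅∪∅=∅
  n7('aa'): parent n6 fail=0; on 'a' 0 → fail=6;  out {1}∪∅={1}
  n3('cab'): parent n2 fail=6; on 'b' 6→0 → fail=0;  out ∅∪∅=∅
  n4('caba'): parent n3 fail=0; on 'a' 0 → fail=6;  out ∅∪∅=∅
  n5('cabaa'): parent n4 fail=6; on 'a' 6 → fail=7;  out {0}∪{1}={0,1}

Text stream:
[0] read 'b'  n0⇒n0
[1] read 'a'  n0⇒n6
[2] read 'a'  n6⇒n7  ** P1@[1:2]
[3] read 'c'  n7⇒n1 (fail-walked)
[4] read 'c'  n1⇒n1 (fail-walked)
[5] read 'a'  n1⇒n2
[6] read 'b'  n2⇒n3
[7] read 'a'  n3⇒n4
[8] read 'a'  n4⇒n5  ** P0@[4:8],P1@[7:8]
[9] read 'c'  n5⇒n1 (fail-walked)
[10] read 'a'  n1⇒n2
[11] read 'b'  n2⇒n3
[12] read 'a'  n3⇒n4
[13] read 'a'  n4⇒n5  ** P0@[9:13],P1@[12:13]
[14] read 'c'  n5⇒n1 (fail-walked)
[15] read 'c'  n1⇒n1 (fail-walked)
[16] read 'a'  n1⇒n2
[17] read 'b'  n2⇒n3
[18] read 'a'  n3⇒n4
[19] read 'a'  n4⇒n5  ** P0@[15:19],P1@[18:19]
[20] read 'c'  n5⇒n1 (fail-walked)
[21] read 'c'  n1⇒n1 (fail-walked)
[22] read 'b'  n1⇒n0 (fail-walked)
[23] read 'b'  n0⇒n0
[24] read 'c'  n0⇒n1
[25] read 'a'  n1⇒n2
[26] read 'a'  n2⇒n7 (fail-walked)  ** P1@[25:26]
[27] read 'c'  n7⇒n1 (fail-walked)
[28] read 'a'  n1⇒n2
[29] read 'b'  n2⇒n3
[30] read 'a'  n3⇒n4
[31] read 'a'  n4⇒n5  ** P0@[27:31],P1@[30:31]
[32] read 'c'  n5⇒n1 (fail-walked)
[33] read 'a'  n1⇒n2
[34] read 'b'  n2⇒n3
[35] read 'a'  n3⇒n4
[36] read 'a'  n4⇒n5  ** P0@[32:36],P1@[35:36]
[37] read 'a'  n5⇒n7 (fail-walked)  ** P1@[36:37]
[38] read 'c'  n7⇒n1 (fail-walked)
[39] read 'c'  n1⇒n1 (fail-walked)
[40] read 'a'  n1⇒n2
[41] read 'b'  n2⇒n3
[42] read 'a'  n3⇒n4
[43] read 'a'  n4⇒n5  ** P0@[39:43],P1@[42:43]
[44] read 'a'  n5⇒n7 (fail-walked)  ** P1@[43:44]
[45] read 'c'  n7⇒n1 (fail-walked)
[46] read 'a'  n1⇒n2
[47] read 'b'  n2⇒n3
[48] read 'a'  n3⇒n4
[49] read 'a'  n4⇒n5  ** P0@[45:49],P1@[48:49]
[50] read 'b'  n5⇒n0 (fail-walked)
[51] read 'b'  n0⇒n0
[52] read 'c'  n0⇒n1
[53] read 'a'  n1⇒n2
[54] read 'b'  n2⇒n3
[55] read 'a'  n3⇒n4

Result: [[2,1],[8,0],[8,1],[13,0],[13,1],[19,0],[19,1],[26,1],[31,0],[31,1],[36,0],[36,1],[37,1],[43,0],[43,1],[44,1],[49,0],[49,1]]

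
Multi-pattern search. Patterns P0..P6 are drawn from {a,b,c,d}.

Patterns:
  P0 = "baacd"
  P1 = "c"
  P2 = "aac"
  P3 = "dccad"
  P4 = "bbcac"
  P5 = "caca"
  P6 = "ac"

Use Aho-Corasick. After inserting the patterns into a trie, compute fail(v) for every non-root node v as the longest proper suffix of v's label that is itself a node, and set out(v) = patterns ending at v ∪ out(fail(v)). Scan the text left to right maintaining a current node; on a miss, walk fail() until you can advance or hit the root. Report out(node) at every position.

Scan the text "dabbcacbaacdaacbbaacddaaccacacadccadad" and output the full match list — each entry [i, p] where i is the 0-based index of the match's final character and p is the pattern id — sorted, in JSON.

Build:
Trie (insert patterns):
  n0 'ε': a→7 b→1 c→6 d→10
  n1 'b': a→2 b→15
  n2 'ba': a→3
  n3 'baa': c→4
  n4 'baac': d→5
  n5 'baacd': ·  ←P0
  n6 'c': a→19  ←P1
  n7 'a': a→8 c→22
  n8 'aa': c→9
  n9 'aac': ·  ←P2
  n10 'd': c→11
  n11 'dc': c→12
  n12 'dcc': a→13
  n13 'dcca': d→14
  n14 'dccad': ·  ←P3
  n15 'bb': c→16
  n16 'bbc': a→17
  n17 'bbca': c→18
  n18 'bbcac': ·  ←P4
  n19 'ca': c→20
  n20 'cac': a→21
  n21 'caca': ·  ←P5
  n22 'ac': ·  ←P6

BFS fail/out derivation:
  n1('b'): parent n0 fail=0; on 'b' 0 → fail=0;  out ∅∪∅=∅
  n6('c'): parent n0 fail=0; on 'c' 0 → fail=0;  out {1}∪∅={1}
  n7('a'): parent n0 fail=0; on 'a' 0 → fail=0;  out ∅∪∅=∅
  n10('d'): parent n0 fail=0; on 'd' 0 → fail=0;  out ∅∪∅=∅
  n2('ba'): parent n1 fail=0; on 'a' 0 → fail=7;  out ∅∪∅=∅
  n8('aa'): parent n7 fail=0; on 'a' 0 → fail=7;  out ∅∪∅=∅
  n11('dc'): parent n10 fail=0; on 'c' 0 → fail=6;  out ∅∪{1}={1}
  n15('bb'): parent n1 fail=0; on 'b' 0 → fail=1;  out ∅∪∅=∅
  n19('ca'): parent n6 fail=0; on 'a' 0 → fail=7;  out ∅∪∅=∅
  n22('ac'): parent n7 fail=0; on 'c' 0 → fail=6;  out {6}∪{1}={1,6}
  n3('baa'): parent n2 fail=7; on 'a' 7 → fail=8;  out ∅∪∅=∅
  n9('aac'): parent n8 fail=7; on 'c' 7 → fail=22;  out {2}∪{1,6}={1,2,6}
  n12('dcc'): parent n11 fail=6; on 'c' 6→0 → fail=6;  out ∅∪{1}={1}
  n16('bbc'): parent n15 fail=1; on 'c' 1→0 → fail=6;  out ∅∪{1}={1}
  n20('cac'): parent n19 fail=7; on 'c' 7 → fail=22;  out ∅∪{1,6}={1,6}
  n4('baac'): parent n3 fail=8; on 'c' 8 → fail=9;  out ∅∪{1,2,6}={1,2,6}
  n13('dcca'): parent n12 fail=6; on 'a' 6 → fail=19;  out ∅∪∅=∅
  n17('bbca'): parent n16 fail=6; on 'a' 6 → fail=19;  out ∅∪∅=∅
  n21('caca'): parent n20 fail=22; on 'a' 22→6 → fail=19;  out {5}∪∅={5}
  n5('baacd'): parent n4 fail=9; on 'd' 9→22→6→0 → fail=10;  out {0}∪∅={0}
  n14('dccad'): parent n13 fail=19; on 'd' 19→7→0 → fail=10;  out {3}∪∅={3}
  n18('bbcac'): parent n17 fail=19; on 'c' 19 → fail=20;  out {4}∪{1,6}={1,4,6}

Scan:
i=0 'd': node 0→10
i=1 'a': node 10→7 ·f
i=2 'b': node 7→1 ·f
i=3 'b': node 1→15
i=4 'c': node 15→16  emit P1@[4:4]
i=5 'a': node 16→17
i=6 'c': node 17→18  emit P1@[6:6],P4@[2:6],P6@[5:6]
i=7 'b': node 18→1 ·f
i=8 'a': node 1→2
i=9 'a': node 2→3
i=10 'c': node 3→4  emit P1@[10:10],P2@[8:10],P6@[9:10]
i=11 'd': node 4→5  emit P0@[7:11]
i=12 'a': node 5→7 ·f
i=13 'a': node 7→8
i=14 'c': node 8→9  emit P1@[14:14],P2@[12:14],P6@[13:14]
i=15 'b': node 9→1 ·f
i=16 'b': node 1→15
i=17 'a': node 15→2 ·f
i=18 'a': node 2→3
i=19 'c': node 3→4  emit P1@[19:19],P2@[17:19],P6@[18:19]
i=20 'd': node 4→5  emit P0@[16:20]
i=21 'd': node 5→10 ·f
i=22 'a': node 10→7 ·f
i=23 'a': node 7→8
i=24 'c': node 8→9  emit P1@[24:24],P2@[22:24],P6@[23:24]
i=25 'c': node 9→6 ·f  emit P1@[25:25]
i=26 'a': node 6→19
i=27 'c': node 19→20  emit P1@[27:27],P6@[26:27]
i=28 'a': node 20→21  emit P5@[25:28]
i=29 'c': node 21→20 ·f  emit P1@[29:29],P6@[28:29]
i=30 'a': node 20→21  emit P5@[27:30]
i=31 'd': node 21→10 ·f
i=32 'c': node 10→11  emit P1@[32:32]
i=33 'c': node 11→12  emit P1@[33:33]
i=34 'a': node 12→13
i=35 'd': node 13→14  emit P3@[31:35]
i=36 'a': node 14→7 ·f
i=37 'd': node 7→10 ·f

Matches: [[4,1],[6,1],[6,4],[6,6],[10,1],[10,2],[10,6],[11,0],[14,1],[14,2],[14,6],[19,1],[19,2],[19,6],[20,0],[24,1],[24,2],[24,6],[25,1],[27,1],[27,6],[28,5],[29,1],[29,6],[30,5],[32,1],[33,1],[35,3]]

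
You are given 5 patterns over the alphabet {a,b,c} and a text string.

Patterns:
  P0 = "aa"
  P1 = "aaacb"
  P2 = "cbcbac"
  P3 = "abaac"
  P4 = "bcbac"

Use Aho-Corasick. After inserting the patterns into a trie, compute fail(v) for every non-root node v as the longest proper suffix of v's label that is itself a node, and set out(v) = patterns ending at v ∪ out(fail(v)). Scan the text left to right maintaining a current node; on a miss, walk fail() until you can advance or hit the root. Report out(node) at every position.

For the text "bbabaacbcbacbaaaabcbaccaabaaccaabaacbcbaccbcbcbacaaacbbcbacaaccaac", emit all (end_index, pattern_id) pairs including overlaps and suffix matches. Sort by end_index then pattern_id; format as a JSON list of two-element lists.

Construct AC machine:
Trie nodes:
  n0 'ε': a→1 b→16 c→6
  n1 'a': a→2 b→12
  n2 'aa': a→3  [P0 ends]
  n3 'aaa': c→4
  n4 'aaac': b→5
  n5 'aaacb': ·  [P1 ends]
  n6 'c': b→7
  n7 'cb': c→8
  n8 'cbc': b→9
  n9 'cbcb': a→10
  n10 'cbcba': c→11
  n11 'cbcbac': ·  [P2 ends]
  n12 'ab': a→13
  n13 'aba': a→14
  n14 'abaa': c→15
  n15 'abaac': ·  [P3 ends]
  n16 'b': c→17
  n17 'bc': b→18
  n18 'bcb': a→19
  n19 'bcba': c→20
  n20 'bcbac': ·  [P4 ends]

BFS fail/out derivation:
  fail(1) 'a': from fail(0)=0 chase 'a': 0 ⇒ 0;  out=∅∪out(0)=∅
  fail(6) 'c': from fail(0)=0 chase 'c': 0 ⇒ 0;  out=∅∪out(0)=∅
  fail(16) 'b': from fail(0)=0 chase 'b': 0 ⇒ 0;  out=∅∪out(0)=∅
  fail(2) 'aa': from fail(1)=0 chase 'a': 0 ⇒ 1;  out={0}∪out(1)={0}
  fail(7) 'cb': from fail(6)=0 chase 'b': 0 ⇒ 16;  out=∅∪out(16)=∅
  fail(12) 'ab': from fail(1)=0 chase 'b': 0 ⇒ 16;  out=∅∪out(16)=∅
  fail(17) 'bc': from fail(16)=0 chase 'c': 0 ⇒ 6;  out=∅∪out(6)=∅
  fail(3) 'aaa': from fail(2)=1 chase 'a': 1 ⇒ 2;  out=∅∪out(2)={0}
  fail(8) 'cbc': from fail(7)=16 chase 'c': 16 ⇒ 17;  out=∅∪out(17)=∅
  fail(13) 'aba': from fail(12)=16 chase 'a': 16→0 ⇒ 1;  out=∅∪out(1)=∅
  fail(18) 'bcb': from fail(17)=6 chase 'b': 6 ⇒ 7;  out=∅∪out(7)=∅
  fail(4) 'aaac': from fail(3)=2 chase 'c': 2→1→0 ⇒ 6;  out=∅∪out(6)=∅
  fail(9) 'cbcb': from fail(8)=17 chase 'b': 17 ⇒ 18;  out=∅∪out(18)=∅
  fail(14) 'abaa': from fail(13)=1 chase 'a': 1 ⇒ 2;  out=∅∪out(2)={0}
  fail(19) 'bcba': from fail(18)=7 chase 'a': 7→16→0 ⇒ 1;  out=∅∪out(1)=∅
  fail(5) 'aaacb': from fail(4)=6 chase 'b': 6 ⇒ 7;  out={1}∪out(7)={1}
  fail(10) 'cbcba': from fail(9)=18 chase 'a': 18 ⇒ 19;  out=∅∪out(19)=∅
  fail(15) 'abaac': from fail(14)=2 chase 'c': 2→1→0 ⇒ 6;  out={3}∪out(6)={3}
  fail(20) 'bcbac': from fail(19)=1 chase 'c': 1→0 ⇒ 6;  out={4}∪out(6)={4}
  fail(11) 'cbcbac': from fail(10)=19 chase 'c': 19 ⇒ 20;  out={2}∪out(20)={2,4}

Run:
i=0 'b': node 0→16
i=1 'b': node 16→16 ·f
i=2 'a': node 16→1 ·f
i=3 'b': node 1→12
i=4 'a': node 12→13
i=5 'a': node 13→14  ** P0@[4:5]
i=6 'c': node 14→15  ** P3@[2:6]
i=7 'b': node 15→7 ·f
i=8 'c': node 7→8
i=9 'b': node 8→9
i=10 'a': node 9→10
i=11 'c': node 10→11  ** P2@[6:11],P4@[7:11]
i=12 'b': node 11→7 ·f
i=13 'a': node 7→1 ·f
i=14 'a': node 1→2  ** P0@[13:14]
i=15 'a': node 2→3  ** P0@[14:15]
i=16 'a': node 3→3 ·f  ** P0@[15:16]
i=17 'b': node 3→12 ·f
i=18 'c': node 12→17 ·f
i=19 'b': node 17→18
i=20 'a': node 18→19
i=21 'c': node 19→20  ** P4@[17:21]
i=22 'c': node 20→6 ·f
i=23 'a': node 6→1 ·f
i=24 'a': node 1→2  ** P0@[23:24]
i=25 'b': node 2→12 ·f
i=26 'a': node 12→13
i=27 'a': node 13→14  ** P0@[26:27]
i=28 'c': node 14→15  ** P3@[24:28]
i=29 'c': node 15→6 ·f
i=30 'a': node 6→1 ·f
i=31 'a': node 1→2  ** P0@[30:31]
i=32 'b': node 2→12 ·f
i=33 'a': node 12→13
i=34 'a': node 13→14  ** P0@[33:34]
i=35 'c': node 14→15  ** P3@[31:35]
i=36 'b': node 15→7 ·f
i=37 'c': node 7→8
i=38 'b': node 8→9
i=39 'a': node 9→10
i=40 'c': node 10→11  ** P2@[35:40],P4@[36:40]
i=41 'c': node 11→6 ·f
i=42 'b': node 6→7
i=43 'c': node 7→8
i=44 'b': node 8→9
i=45 'c': node 9→8 ·f
i=46 'b': node 8→9
i=47 'a': node 9→10
i=48 'c': node 10→11  ** P2@[43:48],P4@[44:48]
i=49 'a': node 11→1 ·f
i=50 'a': node 1→2  ** P0@[49:50]
i=51 'a': node 2→3  ** P0@[50:51]
i=52 'c': node 3→4
i=53 'b': node 4→5  ** P1@[49:53]
i=54 'b': node 5→16 ·f
i=55 'c': node 16→17
i=56 'b': node 17→18
i=57 'a': node 18→19
i=58 'c': node 19→20  ** P4@[54:58]
i=59 'a': node 20→1 ·f
i=60 'a': node 1→2  ** P0@[59:60]
i=61 'c': node 2→6 ·f
i=62 'c': node 6→6 ·f
i=63 'a': node 6→1 ·f
i=64 'a': node 1→2  ** P0@[63:64]
i=65 'c': node 2→6 ·f

All matches (sorted): [[5,0],[6,3],[11,2],[11,4],[14,0],[15,0],[16,0],[21,4],[24,0],[27,0],[28,3],[31,0],[34,0],[35,3],[40,2],[40,4],[48,2],[48,4],[50,0],[51,0],[53,1],[58,4],[60,0],[64,0]]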